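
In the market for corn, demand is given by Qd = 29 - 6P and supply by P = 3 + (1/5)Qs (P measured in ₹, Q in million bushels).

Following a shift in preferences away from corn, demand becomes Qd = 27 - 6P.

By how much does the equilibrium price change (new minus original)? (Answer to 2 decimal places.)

Before the shock: 29 - 6P = 5P - 15 ⇒ 44 = 11P ⇒ P = 4, Q = 5.
With the change applied: demand Qd = 27 - 6P, supply Qs = 5P - 15.
Setting them equal: 27 - 6P = 5P - 15 → 42 = 11P, so P = 42/11 ≈ 3.8182 and Q = 45/11 ≈ 4.0909.
ΔP = 3.8182 − 4 = -0.18.

-0.18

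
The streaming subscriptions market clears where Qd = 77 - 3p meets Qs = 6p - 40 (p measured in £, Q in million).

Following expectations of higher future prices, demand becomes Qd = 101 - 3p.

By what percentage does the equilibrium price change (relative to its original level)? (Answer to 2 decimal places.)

+20.51

Initially, 77 - 3p = 6p - 40, so 117 = 9p and p = 13, Q = 38.
The shock moves the curves to Qd = 101 - 3p and Qs = 6p - 40.
Clearing the new market: 101 - 3p = 6p - 40, so p = 47/3 ≈ 15.6667 and Q = 54.
%Δp = (15.6667 − 13) / 13 × 100 = +20.51%.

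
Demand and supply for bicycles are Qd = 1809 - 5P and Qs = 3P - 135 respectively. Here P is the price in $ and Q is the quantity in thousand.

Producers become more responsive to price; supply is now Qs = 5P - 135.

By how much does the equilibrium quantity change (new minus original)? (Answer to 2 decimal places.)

Solve the original market: 1809 - 5P = 3P - 135, hence P = 243 and Q = 594.
The new curves are Qd = 1809 - 5P (demand) and Qs = 5P - 135 (supply).
Clearing the new market: 1809 - 5P = 5P - 135, so P = 194.4 and Q = 837.
ΔQ = 837 − 594 = +243.00.

+243.00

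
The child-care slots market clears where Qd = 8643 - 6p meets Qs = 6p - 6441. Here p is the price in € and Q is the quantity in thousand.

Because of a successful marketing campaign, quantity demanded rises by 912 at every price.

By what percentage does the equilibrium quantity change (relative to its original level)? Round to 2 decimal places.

+41.42

Original equilibrium: 8643 - 6p = 6p - 6441 gives 15084 = 12p, so p = 1257 and Q = 1101.
After the shift, demand is Qd = 9555 - 6p and supply is Qs = 6p - 6441.
Setting them equal: 9555 - 6p = 6p - 6441 → 15996 = 12p, so p = 1333 and Q = 1557.
%ΔQ = (1557 − 1101) / 1101 × 100 = +41.42%.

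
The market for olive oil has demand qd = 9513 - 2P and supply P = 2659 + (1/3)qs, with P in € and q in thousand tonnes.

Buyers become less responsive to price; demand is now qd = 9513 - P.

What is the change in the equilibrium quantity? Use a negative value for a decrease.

+2623.5

Initially, 9513 - 2P = 3P - 7977, so 17490 = 5P and P = 3498, q = 2517.
The new curves are qd = 9513 - P (demand) and qs = 3P - 7977 (supply).
Equate the new curves: 9513 - P = 3P - 7977, giving 17490 = 4P, P = 4372.5, q = 5140.5.
Δq = 5140.5 − 2517 = +2623.5.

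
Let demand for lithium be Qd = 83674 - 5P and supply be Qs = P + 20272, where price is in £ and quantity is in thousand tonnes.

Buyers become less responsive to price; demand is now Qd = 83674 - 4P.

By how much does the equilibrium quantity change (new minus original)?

Before the shock: 83674 - 5P = P + 20272 ⇒ 63402 = 6P ⇒ P = 10567, Q = 30839.
With the change applied: demand Qd = 83674 - 4P, supply Qs = P + 20272.
Clearing the new market: 83674 - 4P = P + 20272, so P = 12680.4 and Q = 32952.4.
ΔQ = 32952.4 − 30839 = +2113.4.

+2113.4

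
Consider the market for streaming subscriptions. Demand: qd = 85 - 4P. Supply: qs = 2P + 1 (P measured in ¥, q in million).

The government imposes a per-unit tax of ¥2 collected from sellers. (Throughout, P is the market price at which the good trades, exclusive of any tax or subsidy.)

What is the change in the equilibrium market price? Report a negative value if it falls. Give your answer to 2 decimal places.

Solve the original market: 85 - 4P = 2P + 1, hence P = 14 and q = 29.
Since sellers keep the price net of the tax, the effective supply curve becomes qs = 2P - 3.
Setting them equal: 85 - 4P = 2P - 3 → 88 = 6P, so P = 44/3 ≈ 14.6667 and q = 79/3 ≈ 26.3333.
ΔP = 14.6667 − 14 = +0.67.

+0.67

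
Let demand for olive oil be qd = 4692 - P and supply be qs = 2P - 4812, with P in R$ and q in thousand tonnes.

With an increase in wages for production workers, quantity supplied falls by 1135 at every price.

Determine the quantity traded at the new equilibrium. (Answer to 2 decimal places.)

Solve the original market: 4692 - P = 2P - 4812, hence P = 3168 and q = 1524.
With the change applied: demand qd = 4692 - P, supply qs = 2P - 5947.
Equate the new curves: 4692 - P = 2P - 5947, giving 10639 = 3P, P = 10639/3 ≈ 3546.3333, q = 3437/3 ≈ 1145.6667.

1145.67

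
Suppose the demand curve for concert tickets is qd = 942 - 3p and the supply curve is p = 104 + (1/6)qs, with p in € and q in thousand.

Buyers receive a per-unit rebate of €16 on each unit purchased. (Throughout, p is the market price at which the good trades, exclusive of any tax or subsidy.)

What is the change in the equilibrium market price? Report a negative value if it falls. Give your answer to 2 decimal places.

Initially, 942 - 3p = 6p - 624, so 1566 = 9p and p = 174, q = 420.
Since buyers' out-of-pocket price is the market price minus the rebate, the effective demand curve becomes qd = 990 - 3p.
Clearing the new market: 990 - 3p = 6p - 624, so p = 538/3 ≈ 179.3333 and q = 452.
Δp = 179.3333 − 174 = +5.33.

+5.33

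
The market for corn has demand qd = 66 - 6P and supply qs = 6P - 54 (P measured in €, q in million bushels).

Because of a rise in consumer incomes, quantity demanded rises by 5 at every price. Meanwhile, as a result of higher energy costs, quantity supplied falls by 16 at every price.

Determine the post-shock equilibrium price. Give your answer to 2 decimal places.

Initially, 66 - 6P = 6P - 54, so 120 = 12P and P = 10, q = 6.
With the change applied: demand qd = 71 - 6P, supply qs = 6P - 70.
Setting them equal: 71 - 6P = 6P - 70 → 141 = 12P, so P = 11.75 and q = 0.5.

11.75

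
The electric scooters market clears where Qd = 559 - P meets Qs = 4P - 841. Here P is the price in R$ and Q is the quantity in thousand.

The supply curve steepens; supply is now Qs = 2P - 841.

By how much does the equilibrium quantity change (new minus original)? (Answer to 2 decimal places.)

-186.67

Solve the original market: 559 - P = 4P - 841, hence P = 280 and Q = 279.
After the shift, demand is Qd = 559 - P and supply is Qs = 2P - 841.
Clearing the new market: 559 - P = 2P - 841, so P = 1400/3 ≈ 466.6667 and Q = 277/3 ≈ 92.3333.
ΔQ = 92.3333 − 279 = -186.67.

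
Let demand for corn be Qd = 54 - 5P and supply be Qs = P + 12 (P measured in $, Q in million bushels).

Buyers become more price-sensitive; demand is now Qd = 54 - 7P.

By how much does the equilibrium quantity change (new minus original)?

-1.75

Solve the original market: 54 - 5P = P + 12, hence P = 7 and Q = 19.
The new curves are Qd = 54 - 7P (demand) and Qs = P + 12 (supply).
Clearing the new market: 54 - 7P = P + 12, so P = 5.25 and Q = 17.25.
ΔQ = 17.25 − 19 = -1.75.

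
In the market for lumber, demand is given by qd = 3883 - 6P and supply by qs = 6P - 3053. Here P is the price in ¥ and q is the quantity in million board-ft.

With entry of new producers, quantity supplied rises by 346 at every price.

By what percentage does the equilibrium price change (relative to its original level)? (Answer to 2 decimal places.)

-4.99

Before the shock: 3883 - 6P = 6P - 3053 ⇒ 6936 = 12P ⇒ P = 578, q = 415.
The new curves are qd = 3883 - 6P (demand) and qs = 6P - 2707 (supply).
Setting them equal: 3883 - 6P = 6P - 2707 → 6590 = 12P, so P = 3295/6 ≈ 549.1667 and q = 588.
%ΔP = (549.1667 − 578) / 578 × 100 = -4.99%.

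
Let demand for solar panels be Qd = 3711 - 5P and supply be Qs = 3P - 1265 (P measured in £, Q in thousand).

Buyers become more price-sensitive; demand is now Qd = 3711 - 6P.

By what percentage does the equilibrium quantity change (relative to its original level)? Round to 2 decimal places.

Original equilibrium: 3711 - 5P = 3P - 1265 gives 4976 = 8P, so P = 622 and Q = 601.
The new curves are Qd = 3711 - 6P (demand) and Qs = 3P - 1265 (supply).
Equate the new curves: 3711 - 6P = 3P - 1265, giving 4976 = 9P, P = 4976/9 ≈ 552.8889, Q = 1181/3 ≈ 393.6667.
%ΔQ = (393.6667 − 601) / 601 × 100 = -34.50%.

-34.50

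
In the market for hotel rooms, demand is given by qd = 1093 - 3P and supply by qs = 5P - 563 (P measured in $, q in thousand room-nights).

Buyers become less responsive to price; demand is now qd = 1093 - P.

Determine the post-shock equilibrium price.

276

Initially, 1093 - 3P = 5P - 563, so 1656 = 8P and P = 207, q = 472.
With the change applied: demand qd = 1093 - P, supply qs = 5P - 563.
Equate the new curves: 1093 - P = 5P - 563, giving 1656 = 6P, P = 276, q = 817.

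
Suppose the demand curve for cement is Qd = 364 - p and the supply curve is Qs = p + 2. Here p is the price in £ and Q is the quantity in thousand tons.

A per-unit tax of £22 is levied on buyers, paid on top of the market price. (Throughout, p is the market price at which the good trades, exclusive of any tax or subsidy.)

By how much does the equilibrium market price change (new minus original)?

-11

Initially, 364 - p = p + 2, so 362 = 2p and p = 181, Q = 183.
Since buyers pay the price plus the tax, the effective demand curve becomes Qd = 342 - p.
Clearing the new market: 342 - p = p + 2, so p = 170 and Q = 172.
Δp = 170 − 181 = -11.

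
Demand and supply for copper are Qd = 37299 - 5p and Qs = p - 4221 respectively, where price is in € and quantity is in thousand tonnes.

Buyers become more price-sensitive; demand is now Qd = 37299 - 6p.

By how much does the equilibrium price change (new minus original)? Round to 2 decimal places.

-988.57

Original equilibrium: 37299 - 5p = p - 4221 gives 41520 = 6p, so p = 6920 and Q = 2699.
The new curves are Qd = 37299 - 6p (demand) and Qs = p - 4221 (supply).
New equilibrium: 37299 - 6p = p - 4221 ⇒ 41520 = 7p ⇒ p = 41520/7 ≈ 5931.4286, Q = 11973/7 ≈ 1710.4286.
Δp = 5931.4286 − 6920 = -988.57.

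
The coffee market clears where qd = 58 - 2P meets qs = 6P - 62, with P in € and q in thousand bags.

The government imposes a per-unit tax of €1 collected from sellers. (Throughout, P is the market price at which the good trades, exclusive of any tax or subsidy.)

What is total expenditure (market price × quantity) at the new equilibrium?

Solve the original market: 58 - 2P = 6P - 62, hence P = 15 and q = 28.
Since sellers keep the price net of the tax, the effective supply curve becomes qs = 6P - 68.
Equate the new curves: 58 - 2P = 6P - 68, giving 126 = 8P, P = 15.75, q = 26.5.
New expenditure = 15.75 × 26.5 = 417.375.

417.375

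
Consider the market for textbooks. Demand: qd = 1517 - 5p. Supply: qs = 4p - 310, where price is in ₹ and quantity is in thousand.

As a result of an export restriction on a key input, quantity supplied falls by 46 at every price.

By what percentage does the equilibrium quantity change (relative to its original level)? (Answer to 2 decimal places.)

-5.09

Before the shock: 1517 - 5p = 4p - 310 ⇒ 1827 = 9p ⇒ p = 203, q = 502.
The new curves are qd = 1517 - 5p (demand) and qs = 4p - 356 (supply).
Clearing the new market: 1517 - 5p = 4p - 356, so p = 1873/9 ≈ 208.1111 and q = 4288/9 ≈ 476.4444.
%Δq = (476.4444 − 502) / 502 × 100 = -5.09%.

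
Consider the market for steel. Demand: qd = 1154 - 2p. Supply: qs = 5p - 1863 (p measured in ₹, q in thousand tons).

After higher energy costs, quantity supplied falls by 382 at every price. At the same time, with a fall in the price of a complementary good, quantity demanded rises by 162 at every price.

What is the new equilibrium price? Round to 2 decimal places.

Initially, 1154 - 2p = 5p - 1863, so 3017 = 7p and p = 431, q = 292.
The new curves are qd = 1316 - 2p (demand) and qs = 5p - 2245 (supply).
Setting them equal: 1316 - 2p = 5p - 2245 → 3561 = 7p, so p = 3561/7 ≈ 508.7143 and q = 2090/7 ≈ 298.5714.

508.71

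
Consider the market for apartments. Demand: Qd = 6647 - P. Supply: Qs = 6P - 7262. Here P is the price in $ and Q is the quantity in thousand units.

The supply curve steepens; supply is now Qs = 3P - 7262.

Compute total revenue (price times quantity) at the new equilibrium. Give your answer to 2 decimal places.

11022013.19

Initially, 6647 - P = 6P - 7262, so 13909 = 7P and P = 1987, Q = 4660.
The new curves are Qd = 6647 - P (demand) and Qs = 3P - 7262 (supply).
Clearing the new market: 6647 - P = 3P - 7262, so P = 3477.25 and Q = 3169.75.
New expenditure = 3477.25 × 3169.75 = 11022013.19.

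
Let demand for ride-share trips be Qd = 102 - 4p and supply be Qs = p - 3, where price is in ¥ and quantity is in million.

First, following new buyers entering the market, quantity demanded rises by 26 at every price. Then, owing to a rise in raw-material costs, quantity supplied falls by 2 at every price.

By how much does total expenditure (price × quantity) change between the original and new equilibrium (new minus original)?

+196.56

Before the shock: 102 - 4p = p - 3 ⇒ 105 = 5p ⇒ p = 21, Q = 18.
The new curves are Qd = 128 - 4p (demand) and Qs = p - 5 (supply).
Setting them equal: 128 - 4p = p - 5 → 133 = 5p, so p = 26.6 and Q = 21.6.
Expenditure moves from 21×18 = 378 to 26.6×21.6 = 574.56; change = +196.56.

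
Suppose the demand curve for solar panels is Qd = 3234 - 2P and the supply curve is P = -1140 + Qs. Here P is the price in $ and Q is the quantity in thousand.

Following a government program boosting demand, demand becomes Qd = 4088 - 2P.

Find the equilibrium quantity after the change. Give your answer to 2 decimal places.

Before the shock: 3234 - 2P = P + 1140 ⇒ 2094 = 3P ⇒ P = 698, Q = 1838.
After the shift, demand is Qd = 4088 - 2P and supply is Qs = P + 1140.
Clearing the new market: 4088 - 2P = P + 1140, so P = 2948/3 ≈ 982.6667 and Q = 6368/3 ≈ 2122.6667.

2122.67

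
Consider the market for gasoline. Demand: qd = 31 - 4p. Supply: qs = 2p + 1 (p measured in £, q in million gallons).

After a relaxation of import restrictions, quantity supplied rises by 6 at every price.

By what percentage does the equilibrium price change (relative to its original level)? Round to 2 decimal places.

-20.00

Before the shock: 31 - 4p = 2p + 1 ⇒ 30 = 6p ⇒ p = 5, q = 11.
The shock moves the curves to qd = 31 - 4p and qs = 2p + 7.
Clearing the new market: 31 - 4p = 2p + 7, so p = 4 and q = 15.
%Δp = (4 − 5) / 5 × 100 = -20.00%.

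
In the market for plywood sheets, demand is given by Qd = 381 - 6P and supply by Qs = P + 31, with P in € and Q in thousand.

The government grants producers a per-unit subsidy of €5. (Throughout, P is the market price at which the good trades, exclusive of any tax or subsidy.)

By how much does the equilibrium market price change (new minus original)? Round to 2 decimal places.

-0.71

Original equilibrium: 381 - 6P = P + 31 gives 350 = 7P, so P = 50 and Q = 81.
Since sellers receive the price plus the subsidy, the effective supply curve becomes Qs = P + 36.
Equate the new curves: 381 - 6P = P + 36, giving 345 = 7P, P = 345/7 ≈ 49.2857, Q = 597/7 ≈ 85.2857.
ΔP = 49.2857 − 50 = -0.71.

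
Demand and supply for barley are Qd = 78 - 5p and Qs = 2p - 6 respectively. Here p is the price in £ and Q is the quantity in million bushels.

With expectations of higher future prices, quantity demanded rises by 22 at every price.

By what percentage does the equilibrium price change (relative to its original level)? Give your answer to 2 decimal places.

+26.19

Solve the original market: 78 - 5p = 2p - 6, hence p = 12 and Q = 18.
After the shift, demand is Qd = 100 - 5p and supply is Qs = 2p - 6.
New equilibrium: 100 - 5p = 2p - 6 ⇒ 106 = 7p ⇒ p = 106/7 ≈ 15.1429, Q = 170/7 ≈ 24.2857.
%Δp = (15.1429 − 12) / 12 × 100 = +26.19%.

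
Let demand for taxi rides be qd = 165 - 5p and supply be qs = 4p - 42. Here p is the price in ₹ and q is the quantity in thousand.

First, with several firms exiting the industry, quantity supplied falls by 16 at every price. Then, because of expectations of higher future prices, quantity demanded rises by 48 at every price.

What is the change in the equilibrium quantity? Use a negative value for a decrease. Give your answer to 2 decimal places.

Before the shock: 165 - 5p = 4p - 42 ⇒ 207 = 9p ⇒ p = 23, q = 50.
After the shift, demand is qd = 213 - 5p and supply is qs = 4p - 58.
New equilibrium: 213 - 5p = 4p - 58 ⇒ 271 = 9p ⇒ p = 271/9 ≈ 30.1111, q = 562/9 ≈ 62.4444.
Δq = 62.4444 − 50 = +12.44.

+12.44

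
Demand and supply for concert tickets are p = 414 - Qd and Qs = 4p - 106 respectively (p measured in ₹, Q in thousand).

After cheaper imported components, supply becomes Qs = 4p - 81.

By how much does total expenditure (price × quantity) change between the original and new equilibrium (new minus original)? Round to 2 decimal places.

Initially, 414 - p = 4p - 106, so 520 = 5p and p = 104, Q = 310.
After the shift, demand is Qd = 414 - p and supply is Qs = 4p - 81.
Equate the new curves: 414 - p = 4p - 81, giving 495 = 5p, p = 99, Q = 315.
Expenditure moves from 104×310 = 32240 to 99×315 = 31185; change = -1055.00.

-1055.00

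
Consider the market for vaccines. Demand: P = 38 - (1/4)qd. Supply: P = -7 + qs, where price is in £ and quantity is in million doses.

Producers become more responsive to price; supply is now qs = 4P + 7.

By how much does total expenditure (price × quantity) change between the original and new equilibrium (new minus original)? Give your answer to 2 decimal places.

Original equilibrium: 152 - 4P = P + 7 gives 145 = 5P, so P = 29 and q = 36.
The shock moves the curves to qd = 152 - 4P and qs = 4P + 7.
Equate the new curves: 152 - 4P = 4P + 7, giving 145 = 8P, P = 18.125, q = 79.5.
Expenditure moves from 29×36 = 1044 to 18.125×79.5 = 1440.9375; change = +396.94.

+396.94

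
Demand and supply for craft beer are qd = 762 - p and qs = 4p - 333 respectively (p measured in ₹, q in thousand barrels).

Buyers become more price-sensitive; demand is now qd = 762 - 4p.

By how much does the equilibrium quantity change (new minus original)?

-328.5

Original equilibrium: 762 - p = 4p - 333 gives 1095 = 5p, so p = 219 and q = 543.
With the change applied: demand qd = 762 - 4p, supply qs = 4p - 333.
Clearing the new market: 762 - 4p = 4p - 333, so p = 136.875 and q = 214.5.
Δq = 214.5 − 543 = -328.5.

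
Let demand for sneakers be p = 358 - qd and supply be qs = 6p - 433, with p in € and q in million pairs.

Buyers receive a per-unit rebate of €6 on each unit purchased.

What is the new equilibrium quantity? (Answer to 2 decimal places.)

250.14

Before the shock: 358 - p = 6p - 433 ⇒ 791 = 7p ⇒ p = 113, q = 245.
Since buyers' out-of-pocket price is the market price minus the rebate, the effective demand curve becomes qd = 364 - p.
New equilibrium: 364 - p = 6p - 433 ⇒ 797 = 7p ⇒ p = 797/7 ≈ 113.8571, q = 1751/7 ≈ 250.1429.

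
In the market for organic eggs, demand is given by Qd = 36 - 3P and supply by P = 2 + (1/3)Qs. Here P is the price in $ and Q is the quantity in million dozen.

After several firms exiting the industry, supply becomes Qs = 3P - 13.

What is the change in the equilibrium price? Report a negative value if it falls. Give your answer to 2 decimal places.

Solve the original market: 36 - 3P = 3P - 6, hence P = 7 and Q = 15.
The new curves are Qd = 36 - 3P (demand) and Qs = 3P - 13 (supply).
Clearing the new market: 36 - 3P = 3P - 13, so P = 49/6 ≈ 8.1667 and Q = 11.5.
ΔP = 8.1667 − 7 = +1.17.

+1.17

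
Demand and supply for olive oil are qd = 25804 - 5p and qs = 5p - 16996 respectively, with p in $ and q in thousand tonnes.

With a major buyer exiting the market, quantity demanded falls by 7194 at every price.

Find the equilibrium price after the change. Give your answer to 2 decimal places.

Initially, 25804 - 5p = 5p - 16996, so 42800 = 10p and p = 4280, q = 4404.
After the shift, demand is qd = 18610 - 5p and supply is qs = 5p - 16996.
Equate the new curves: 18610 - 5p = 5p - 16996, giving 35606 = 10p, p = 3560.6, q = 807.

3560.60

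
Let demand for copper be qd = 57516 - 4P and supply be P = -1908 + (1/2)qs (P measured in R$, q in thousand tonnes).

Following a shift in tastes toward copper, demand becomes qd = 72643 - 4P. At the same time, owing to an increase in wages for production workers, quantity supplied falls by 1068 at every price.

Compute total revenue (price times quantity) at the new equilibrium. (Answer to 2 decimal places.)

303418078.06

Before the shock: 57516 - 4P = 2P + 3816 ⇒ 53700 = 6P ⇒ P = 8950, q = 21716.
The new curves are qd = 72643 - 4P (demand) and qs = 2P + 2748 (supply).
New equilibrium: 72643 - 4P = 2P + 2748 ⇒ 69895 = 6P ⇒ P = 69895/6 ≈ 11649.1667, q = 78139/3 ≈ 26046.3333.
New expenditure = 11649.1667 × 26046.3333 = 303418078.06.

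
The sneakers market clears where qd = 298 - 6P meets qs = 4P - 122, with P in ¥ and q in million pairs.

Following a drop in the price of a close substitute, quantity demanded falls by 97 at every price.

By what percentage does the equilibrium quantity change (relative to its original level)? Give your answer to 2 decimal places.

-84.35

Before the shock: 298 - 6P = 4P - 122 ⇒ 420 = 10P ⇒ P = 42, q = 46.
After the shift, demand is qd = 201 - 6P and supply is qs = 4P - 122.
Setting them equal: 201 - 6P = 4P - 122 → 323 = 10P, so P = 32.3 and q = 7.2.
%Δq = (7.2 − 46) / 46 × 100 = -84.35%.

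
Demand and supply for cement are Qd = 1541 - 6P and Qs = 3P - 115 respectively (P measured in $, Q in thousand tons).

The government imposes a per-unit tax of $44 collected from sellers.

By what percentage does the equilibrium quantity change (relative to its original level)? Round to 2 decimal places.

-20.14

Initially, 1541 - 6P = 3P - 115, so 1656 = 9P and P = 184, Q = 437.
Since sellers keep the price net of the tax, the effective supply curve becomes Qs = 3P - 247.
Equate the new curves: 1541 - 6P = 3P - 247, giving 1788 = 9P, P = 596/3 ≈ 198.6667, Q = 349.
%ΔQ = (349 − 437) / 437 × 100 = -20.14%.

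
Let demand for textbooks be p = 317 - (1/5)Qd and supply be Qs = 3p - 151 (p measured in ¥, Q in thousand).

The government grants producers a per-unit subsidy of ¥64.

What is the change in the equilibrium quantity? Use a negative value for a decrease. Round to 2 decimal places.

+120.00

Solve the original market: 1585 - 5p = 3p - 151, hence p = 217 and Q = 500.
Since sellers receive the price plus the subsidy, the effective supply curve becomes Qs = 3p + 41.
Setting them equal: 1585 - 5p = 3p + 41 → 1544 = 8p, so p = 193 and Q = 620.
ΔQ = 620 − 500 = +120.00.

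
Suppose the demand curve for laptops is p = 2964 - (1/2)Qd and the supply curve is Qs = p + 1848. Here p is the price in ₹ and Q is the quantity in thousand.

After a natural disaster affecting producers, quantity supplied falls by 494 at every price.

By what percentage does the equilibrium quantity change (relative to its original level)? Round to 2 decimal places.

-10.27

Original equilibrium: 5928 - 2p = p + 1848 gives 4080 = 3p, so p = 1360 and Q = 3208.
After the shift, demand is Qd = 5928 - 2p and supply is Qs = p + 1354.
Clearing the new market: 5928 - 2p = p + 1354, so p = 4574/3 ≈ 1524.6667 and Q = 8636/3 ≈ 2878.6667.
%ΔQ = (2878.6667 − 3208) / 3208 × 100 = -10.27%.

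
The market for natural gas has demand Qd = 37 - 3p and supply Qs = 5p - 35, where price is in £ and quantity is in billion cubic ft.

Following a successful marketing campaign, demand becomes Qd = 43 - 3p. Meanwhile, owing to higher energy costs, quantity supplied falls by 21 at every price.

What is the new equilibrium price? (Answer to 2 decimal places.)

Initially, 37 - 3p = 5p - 35, so 72 = 8p and p = 9, Q = 10.
The shock moves the curves to Qd = 43 - 3p and Qs = 5p - 56.
Clearing the new market: 43 - 3p = 5p - 56, so p = 12.375 and Q = 5.875.

12.38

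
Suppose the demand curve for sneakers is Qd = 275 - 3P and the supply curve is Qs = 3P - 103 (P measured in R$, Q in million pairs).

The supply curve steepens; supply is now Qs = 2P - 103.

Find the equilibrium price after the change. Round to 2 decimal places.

75.60

Initially, 275 - 3P = 3P - 103, so 378 = 6P and P = 63, Q = 86.
The shock moves the curves to Qd = 275 - 3P and Qs = 2P - 103.
Setting them equal: 275 - 3P = 2P - 103 → 378 = 5P, so P = 75.6 and Q = 48.2.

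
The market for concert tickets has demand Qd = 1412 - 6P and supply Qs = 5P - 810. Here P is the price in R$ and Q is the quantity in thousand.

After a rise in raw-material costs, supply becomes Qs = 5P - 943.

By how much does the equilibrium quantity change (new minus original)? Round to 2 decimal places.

-72.55

Solve the original market: 1412 - 6P = 5P - 810, hence P = 202 and Q = 200.
The new curves are Qd = 1412 - 6P (demand) and Qs = 5P - 943 (supply).
Setting them equal: 1412 - 6P = 5P - 943 → 2355 = 11P, so P = 2355/11 ≈ 214.0909 and Q = 1402/11 ≈ 127.4545.
ΔQ = 127.4545 − 200 = -72.55.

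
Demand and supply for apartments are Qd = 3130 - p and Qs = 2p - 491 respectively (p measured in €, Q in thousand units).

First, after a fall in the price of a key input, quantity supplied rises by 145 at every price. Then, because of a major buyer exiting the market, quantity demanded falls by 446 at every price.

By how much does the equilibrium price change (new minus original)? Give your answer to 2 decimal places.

Before the shock: 3130 - p = 2p - 491 ⇒ 3621 = 3p ⇒ p = 1207, Q = 1923.
With the change applied: demand Qd = 2684 - p, supply Qs = 2p - 346.
Equate the new curves: 2684 - p = 2p - 346, giving 3030 = 3p, p = 1010, Q = 1674.
Δp = 1010 − 1207 = -197.00.

-197.00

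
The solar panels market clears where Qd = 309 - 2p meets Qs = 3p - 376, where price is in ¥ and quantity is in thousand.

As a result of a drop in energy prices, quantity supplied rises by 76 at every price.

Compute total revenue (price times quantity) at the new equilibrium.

7965.72

Original equilibrium: 309 - 2p = 3p - 376 gives 685 = 5p, so p = 137 and Q = 35.
The shock moves the curves to Qd = 309 - 2p and Qs = 3p - 300.
New equilibrium: 309 - 2p = 3p - 300 ⇒ 609 = 5p ⇒ p = 121.8, Q = 65.4.
New expenditure = 121.8 × 65.4 = 7965.72.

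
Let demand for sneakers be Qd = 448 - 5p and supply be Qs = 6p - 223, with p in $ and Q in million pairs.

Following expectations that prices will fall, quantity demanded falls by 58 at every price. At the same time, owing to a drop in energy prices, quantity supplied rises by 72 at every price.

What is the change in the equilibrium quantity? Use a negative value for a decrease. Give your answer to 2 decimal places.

Solve the original market: 448 - 5p = 6p - 223, hence p = 61 and Q = 143.
After the shift, demand is Qd = 390 - 5p and supply is Qs = 6p - 151.
Clearing the new market: 390 - 5p = 6p - 151, so p = 541/11 ≈ 49.1818 and Q = 1585/11 ≈ 144.0909.
ΔQ = 144.0909 − 143 = +1.09.

+1.09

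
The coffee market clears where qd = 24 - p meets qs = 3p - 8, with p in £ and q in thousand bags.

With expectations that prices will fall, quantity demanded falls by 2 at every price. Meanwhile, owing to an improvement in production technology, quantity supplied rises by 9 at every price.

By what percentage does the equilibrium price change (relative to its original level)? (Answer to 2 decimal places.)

-34.38

Before the shock: 24 - p = 3p - 8 ⇒ 32 = 4p ⇒ p = 8, q = 16.
After the shift, demand is qd = 22 - p and supply is qs = 3p + 1.
New equilibrium: 22 - p = 3p + 1 ⇒ 21 = 4p ⇒ p = 5.25, q = 16.75.
%Δp = (5.25 − 8) / 8 × 100 = -34.38%.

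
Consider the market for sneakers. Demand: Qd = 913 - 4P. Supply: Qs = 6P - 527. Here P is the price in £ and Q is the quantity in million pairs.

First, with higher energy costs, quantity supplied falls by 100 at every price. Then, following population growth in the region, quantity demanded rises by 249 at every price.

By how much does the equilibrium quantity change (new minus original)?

+109.4

Original equilibrium: 913 - 4P = 6P - 527 gives 1440 = 10P, so P = 144 and Q = 337.
After the shift, demand is Qd = 1162 - 4P and supply is Qs = 6P - 627.
Setting them equal: 1162 - 4P = 6P - 627 → 1789 = 10P, so P = 178.9 and Q = 446.4.
ΔQ = 446.4 − 337 = +109.4.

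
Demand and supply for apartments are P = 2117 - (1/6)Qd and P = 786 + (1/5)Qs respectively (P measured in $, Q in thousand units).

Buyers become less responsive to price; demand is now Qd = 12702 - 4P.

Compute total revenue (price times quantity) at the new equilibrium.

Original equilibrium: 12702 - 6P = 5P - 3930 gives 16632 = 11P, so P = 1512 and Q = 3630.
With the change applied: demand Qd = 12702 - 4P, supply Qs = 5P - 3930.
Clearing the new market: 12702 - 4P = 5P - 3930, so P = 1848 and Q = 5310.
New expenditure = 1848 × 5310 = 9812880.

9812880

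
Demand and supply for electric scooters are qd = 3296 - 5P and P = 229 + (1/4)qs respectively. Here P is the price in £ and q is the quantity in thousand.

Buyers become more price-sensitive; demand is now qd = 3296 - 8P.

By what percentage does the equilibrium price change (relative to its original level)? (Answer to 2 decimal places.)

Initially, 3296 - 5P = 4P - 916, so 4212 = 9P and P = 468, q = 956.
The shock moves the curves to qd = 3296 - 8P and qs = 4P - 916.
Equate the new curves: 3296 - 8P = 4P - 916, giving 4212 = 12P, P = 351, q = 488.
%ΔP = (351 − 468) / 468 × 100 = -25.00%.

-25.00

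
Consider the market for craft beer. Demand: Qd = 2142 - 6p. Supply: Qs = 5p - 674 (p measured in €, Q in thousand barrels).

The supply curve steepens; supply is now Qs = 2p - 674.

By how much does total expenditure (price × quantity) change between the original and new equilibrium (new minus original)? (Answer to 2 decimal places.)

-144576.00

Solve the original market: 2142 - 6p = 5p - 674, hence p = 256 and Q = 606.
The new curves are Qd = 2142 - 6p (demand) and Qs = 2p - 674 (supply).
Setting them equal: 2142 - 6p = 2p - 674 → 2816 = 8p, so p = 352 and Q = 30.
Expenditure moves from 256×606 = 155136 to 352×30 = 10560; change = -144576.00.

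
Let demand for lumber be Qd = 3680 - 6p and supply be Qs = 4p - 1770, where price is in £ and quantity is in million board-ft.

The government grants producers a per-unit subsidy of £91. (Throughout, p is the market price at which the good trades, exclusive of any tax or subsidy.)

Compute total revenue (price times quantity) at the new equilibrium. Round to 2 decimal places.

Initially, 3680 - 6p = 4p - 1770, so 5450 = 10p and p = 545, Q = 410.
Since sellers receive the price plus the subsidy, the effective supply curve becomes Qs = 4p - 1406.
New equilibrium: 3680 - 6p = 4p - 1406 ⇒ 5086 = 10p ⇒ p = 508.6, Q = 628.4.
New expenditure = 508.6 × 628.4 = 319604.24.

319604.24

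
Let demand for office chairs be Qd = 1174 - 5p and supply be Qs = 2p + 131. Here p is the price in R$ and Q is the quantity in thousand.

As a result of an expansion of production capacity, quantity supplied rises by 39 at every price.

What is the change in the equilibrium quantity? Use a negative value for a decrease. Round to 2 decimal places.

Before the shock: 1174 - 5p = 2p + 131 ⇒ 1043 = 7p ⇒ p = 149, Q = 429.
The shock moves the curves to Qd = 1174 - 5p and Qs = 2p + 170.
Setting them equal: 1174 - 5p = 2p + 170 → 1004 = 7p, so p = 1004/7 ≈ 143.4286 and Q = 3198/7 ≈ 456.8571.
ΔQ = 456.8571 − 429 = +27.86.

+27.86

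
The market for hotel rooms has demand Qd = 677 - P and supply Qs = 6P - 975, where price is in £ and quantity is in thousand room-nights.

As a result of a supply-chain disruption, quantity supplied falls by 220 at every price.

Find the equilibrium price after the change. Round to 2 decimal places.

267.43

Before the shock: 677 - P = 6P - 975 ⇒ 1652 = 7P ⇒ P = 236, Q = 441.
With the change applied: demand Qd = 677 - P, supply Qs = 6P - 1195.
Setting them equal: 677 - P = 6P - 1195 → 1872 = 7P, so P = 1872/7 ≈ 267.4286 and Q = 2867/7 ≈ 409.5714.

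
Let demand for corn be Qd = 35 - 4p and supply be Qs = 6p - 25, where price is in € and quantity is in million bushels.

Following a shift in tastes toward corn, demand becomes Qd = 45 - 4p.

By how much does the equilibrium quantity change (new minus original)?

+6

Solve the original market: 35 - 4p = 6p - 25, hence p = 6 and Q = 11.
The shock moves the curves to Qd = 45 - 4p and Qs = 6p - 25.
Clearing the new market: 45 - 4p = 6p - 25, so p = 7 and Q = 17.
ΔQ = 17 − 11 = +6.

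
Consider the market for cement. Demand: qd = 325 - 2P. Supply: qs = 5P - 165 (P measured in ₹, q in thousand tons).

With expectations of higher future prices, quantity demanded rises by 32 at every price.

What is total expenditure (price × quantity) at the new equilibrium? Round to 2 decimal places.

15500.20

Before the shock: 325 - 2P = 5P - 165 ⇒ 490 = 7P ⇒ P = 70, q = 185.
The new curves are qd = 357 - 2P (demand) and qs = 5P - 165 (supply).
Setting them equal: 357 - 2P = 5P - 165 → 522 = 7P, so P = 522/7 ≈ 74.5714 and q = 1455/7 ≈ 207.8571.
New expenditure = 74.5714 × 207.8571 = 15500.20.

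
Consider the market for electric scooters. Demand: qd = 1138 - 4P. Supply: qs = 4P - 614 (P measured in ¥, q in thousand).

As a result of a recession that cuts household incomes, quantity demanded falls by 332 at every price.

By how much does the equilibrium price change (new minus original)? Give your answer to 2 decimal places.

-41.50

Before the shock: 1138 - 4P = 4P - 614 ⇒ 1752 = 8P ⇒ P = 219, q = 262.
With the change applied: demand qd = 806 - 4P, supply qs = 4P - 614.
Clearing the new market: 806 - 4P = 4P - 614, so P = 177.5 and q = 96.
ΔP = 177.5 − 219 = -41.50.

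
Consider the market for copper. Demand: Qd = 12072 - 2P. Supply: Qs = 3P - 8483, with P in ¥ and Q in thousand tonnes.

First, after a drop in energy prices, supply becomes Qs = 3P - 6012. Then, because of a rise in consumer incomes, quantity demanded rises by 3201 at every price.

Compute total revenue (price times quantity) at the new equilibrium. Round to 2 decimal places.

28773063.00

Before the shock: 12072 - 2P = 3P - 8483 ⇒ 20555 = 5P ⇒ P = 4111, Q = 3850.
After the shift, demand is Qd = 15273 - 2P and supply is Qs = 3P - 6012.
Setting them equal: 15273 - 2P = 3P - 6012 → 21285 = 5P, so P = 4257 and Q = 6759.
New expenditure = 4257 × 6759 = 28773063.00.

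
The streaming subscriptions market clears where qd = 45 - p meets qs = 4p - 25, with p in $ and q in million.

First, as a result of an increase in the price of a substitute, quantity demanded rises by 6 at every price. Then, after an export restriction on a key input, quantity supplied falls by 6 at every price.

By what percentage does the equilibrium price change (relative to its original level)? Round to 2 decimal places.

+17.14

Before the shock: 45 - p = 4p - 25 ⇒ 70 = 5p ⇒ p = 14, q = 31.
The shock moves the curves to qd = 51 - p and qs = 4p - 31.
New equilibrium: 51 - p = 4p - 31 ⇒ 82 = 5p ⇒ p = 16.4, q = 34.6.
%Δp = (16.4 − 14) / 14 × 100 = +17.14%.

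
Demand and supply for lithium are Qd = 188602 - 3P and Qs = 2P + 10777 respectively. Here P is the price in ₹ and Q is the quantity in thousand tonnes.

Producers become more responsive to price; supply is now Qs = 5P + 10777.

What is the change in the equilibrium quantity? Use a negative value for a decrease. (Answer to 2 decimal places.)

+40010.63

Original equilibrium: 188602 - 3P = 2P + 10777 gives 177825 = 5P, so P = 35565 and Q = 81907.
The new curves are Qd = 188602 - 3P (demand) and Qs = 5P + 10777 (supply).
Equate the new curves: 188602 - 3P = 5P + 10777, giving 177825 = 8P, P = 22228.125, Q = 121917.625.
ΔQ = 121917.625 − 81907 = +40010.63.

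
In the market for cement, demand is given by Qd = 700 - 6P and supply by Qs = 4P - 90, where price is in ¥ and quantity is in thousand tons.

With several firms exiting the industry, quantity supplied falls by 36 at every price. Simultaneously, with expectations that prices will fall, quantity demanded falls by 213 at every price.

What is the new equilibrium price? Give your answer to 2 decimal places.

Before the shock: 700 - 6P = 4P - 90 ⇒ 790 = 10P ⇒ P = 79, Q = 226.
The shock moves the curves to Qd = 487 - 6P and Qs = 4P - 126.
Equate the new curves: 487 - 6P = 4P - 126, giving 613 = 10P, P = 61.3, Q = 119.2.

61.30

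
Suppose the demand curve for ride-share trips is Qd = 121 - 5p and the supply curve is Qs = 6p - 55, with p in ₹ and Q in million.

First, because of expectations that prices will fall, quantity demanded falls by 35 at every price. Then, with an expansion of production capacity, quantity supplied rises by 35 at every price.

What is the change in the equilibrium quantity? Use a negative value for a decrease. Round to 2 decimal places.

-3.18

Original equilibrium: 121 - 5p = 6p - 55 gives 176 = 11p, so p = 16 and Q = 41.
With the change applied: demand Qd = 86 - 5p, supply Qs = 6p - 20.
New equilibrium: 86 - 5p = 6p - 20 ⇒ 106 = 11p ⇒ p = 106/11 ≈ 9.6364, Q = 416/11 ≈ 37.8182.
ΔQ = 37.8182 − 41 = -3.18.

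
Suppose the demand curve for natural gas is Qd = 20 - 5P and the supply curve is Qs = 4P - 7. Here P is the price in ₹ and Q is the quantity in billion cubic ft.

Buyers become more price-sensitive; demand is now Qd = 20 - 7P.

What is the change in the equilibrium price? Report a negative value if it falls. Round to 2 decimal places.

-0.55

Solve the original market: 20 - 5P = 4P - 7, hence P = 3 and Q = 5.
The shock moves the curves to Qd = 20 - 7P and Qs = 4P - 7.
New equilibrium: 20 - 7P = 4P - 7 ⇒ 27 = 11P ⇒ P = 27/11 ≈ 2.4545, Q = 31/11 ≈ 2.8182.
ΔP = 2.4545 − 3 = -0.55.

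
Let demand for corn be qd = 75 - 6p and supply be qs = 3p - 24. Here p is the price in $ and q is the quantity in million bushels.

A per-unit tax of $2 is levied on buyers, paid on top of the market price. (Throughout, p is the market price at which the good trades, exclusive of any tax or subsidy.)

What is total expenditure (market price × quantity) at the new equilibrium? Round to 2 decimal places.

Original equilibrium: 75 - 6p = 3p - 24 gives 99 = 9p, so p = 11 and q = 9.
Since buyers pay the price plus the tax, the effective demand curve becomes qd = 63 - 6p.
Clearing the new market: 63 - 6p = 3p - 24, so p = 29/3 ≈ 9.6667 and q = 5.
New expenditure = 9.6667 × 5 = 48.33.

48.33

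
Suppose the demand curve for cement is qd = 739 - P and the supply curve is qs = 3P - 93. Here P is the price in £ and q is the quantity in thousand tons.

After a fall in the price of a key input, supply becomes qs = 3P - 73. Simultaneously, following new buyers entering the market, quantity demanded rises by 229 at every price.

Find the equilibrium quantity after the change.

707.75

Initially, 739 - P = 3P - 93, so 832 = 4P and P = 208, q = 531.
The shock moves the curves to qd = 968 - P and qs = 3P - 73.
Setting them equal: 968 - P = 3P - 73 → 1041 = 4P, so P = 260.25 and q = 707.75.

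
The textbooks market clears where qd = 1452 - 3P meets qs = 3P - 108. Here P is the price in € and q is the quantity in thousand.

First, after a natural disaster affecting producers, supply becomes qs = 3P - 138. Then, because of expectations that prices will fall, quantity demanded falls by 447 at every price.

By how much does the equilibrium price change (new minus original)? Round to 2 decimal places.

Original equilibrium: 1452 - 3P = 3P - 108 gives 1560 = 6P, so P = 260 and q = 672.
The new curves are qd = 1005 - 3P (demand) and qs = 3P - 138 (supply).
New equilibrium: 1005 - 3P = 3P - 138 ⇒ 1143 = 6P ⇒ P = 190.5, q = 433.5.
ΔP = 190.5 − 260 = -69.50.

-69.50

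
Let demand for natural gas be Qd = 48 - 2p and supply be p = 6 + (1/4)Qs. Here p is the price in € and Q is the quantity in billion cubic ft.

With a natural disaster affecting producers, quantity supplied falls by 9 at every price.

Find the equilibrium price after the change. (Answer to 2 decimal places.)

Original equilibrium: 48 - 2p = 4p - 24 gives 72 = 6p, so p = 12 and Q = 24.
With the change applied: demand Qd = 48 - 2p, supply Qs = 4p - 33.
Equate the new curves: 48 - 2p = 4p - 33, giving 81 = 6p, p = 13.5, Q = 21.

13.50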